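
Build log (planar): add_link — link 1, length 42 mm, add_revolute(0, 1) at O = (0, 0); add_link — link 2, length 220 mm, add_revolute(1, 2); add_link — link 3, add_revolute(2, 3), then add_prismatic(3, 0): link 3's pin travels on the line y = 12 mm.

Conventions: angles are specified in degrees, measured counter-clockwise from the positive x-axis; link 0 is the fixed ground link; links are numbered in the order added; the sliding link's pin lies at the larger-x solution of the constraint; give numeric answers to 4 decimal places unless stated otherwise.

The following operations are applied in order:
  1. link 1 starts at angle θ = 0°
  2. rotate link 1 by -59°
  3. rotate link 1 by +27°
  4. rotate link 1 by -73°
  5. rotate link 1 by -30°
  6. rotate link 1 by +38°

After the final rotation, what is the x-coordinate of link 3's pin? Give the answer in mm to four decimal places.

geometry: r = 42 mm, L = 220 mm, e = 12 mm; θ starts at 0°
rotate link 1 by -59°: θ ← 0° -59° = -59°
rotate link 1 by +27°: θ ← -59° +27° = -32°
rotate link 1 by -73°: θ ← -32° -73° = -105°
rotate link 1 by -30°: θ ← -105° -30° = -135°
rotate link 1 by +38°: θ ← -135° +38° = -97°
crank pin P = (r cos θ, r sin θ) = (-5.118512, -41.686938)
h = r sin θ − e = -41.686938 − 12 = -53.686938
x = r cos θ + √(L² − h²) = -5.118512 + 213.348805 = 208.230293

208.2303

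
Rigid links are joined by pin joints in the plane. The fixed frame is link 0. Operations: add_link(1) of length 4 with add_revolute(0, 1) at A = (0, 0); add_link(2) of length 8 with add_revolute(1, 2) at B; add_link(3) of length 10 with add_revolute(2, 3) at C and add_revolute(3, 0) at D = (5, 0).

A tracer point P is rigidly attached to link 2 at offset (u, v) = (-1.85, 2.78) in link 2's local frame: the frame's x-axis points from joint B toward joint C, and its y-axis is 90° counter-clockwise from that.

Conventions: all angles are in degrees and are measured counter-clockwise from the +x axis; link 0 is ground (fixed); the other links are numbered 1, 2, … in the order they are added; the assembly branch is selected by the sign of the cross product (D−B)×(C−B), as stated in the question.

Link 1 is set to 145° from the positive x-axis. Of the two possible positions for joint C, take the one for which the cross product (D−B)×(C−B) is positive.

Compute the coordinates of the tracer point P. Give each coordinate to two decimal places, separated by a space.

A=(0,0), D=(5.00,0)
B = A + 4.00·(cos145°, sin145°) = (-3.2766, 2.2943)
|BD| = 8.5887
circle(B,8.00) ∩ circle(D,10.00): a=2.1986, h=7.6920
  candidates: C₊=(0.8968,9.1194) cross=66.064; C₋=(-3.2127,-5.7054) cross=-66.064
  branch + wants cross > 0 → take C=(0.8968,9.1194) (cross=66.064)
ex = (C−B)/|BC| = (0.5217,0.8531); ey = (-0.8531,0.5217)
P = B + -1.85·ex + 2.78·ey = (-6.6134,2.1663)

-6.61 2.17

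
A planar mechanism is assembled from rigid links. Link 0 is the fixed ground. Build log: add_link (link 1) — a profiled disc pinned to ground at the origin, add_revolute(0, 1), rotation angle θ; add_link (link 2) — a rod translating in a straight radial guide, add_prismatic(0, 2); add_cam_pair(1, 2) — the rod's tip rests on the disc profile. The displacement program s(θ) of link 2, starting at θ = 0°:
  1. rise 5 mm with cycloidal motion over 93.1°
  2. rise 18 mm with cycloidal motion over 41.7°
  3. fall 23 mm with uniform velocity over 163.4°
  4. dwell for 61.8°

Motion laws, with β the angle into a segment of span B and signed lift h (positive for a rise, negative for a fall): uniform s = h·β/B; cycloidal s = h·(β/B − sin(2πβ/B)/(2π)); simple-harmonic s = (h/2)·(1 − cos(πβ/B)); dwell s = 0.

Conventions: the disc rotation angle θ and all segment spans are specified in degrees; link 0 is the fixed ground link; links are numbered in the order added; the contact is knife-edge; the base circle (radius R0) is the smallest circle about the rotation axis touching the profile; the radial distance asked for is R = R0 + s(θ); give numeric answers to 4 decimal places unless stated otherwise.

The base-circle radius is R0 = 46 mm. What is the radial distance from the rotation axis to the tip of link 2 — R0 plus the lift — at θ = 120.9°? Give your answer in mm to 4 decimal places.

seg 1 [0°–93.1°] cycloidal, h=5: full span → s += 5 → s = 5.0000
seg 2 [93.1°–134.8°] cycloidal, h=18: θ=120.9° here. β=27.8, B=41.7. 18·(0.6667 − sin(2π·0.6667)/(2π)) = 14.4810 → s = 19.4810
R = R0 + s = 46 + 19.4810 = 65.4810

65.4810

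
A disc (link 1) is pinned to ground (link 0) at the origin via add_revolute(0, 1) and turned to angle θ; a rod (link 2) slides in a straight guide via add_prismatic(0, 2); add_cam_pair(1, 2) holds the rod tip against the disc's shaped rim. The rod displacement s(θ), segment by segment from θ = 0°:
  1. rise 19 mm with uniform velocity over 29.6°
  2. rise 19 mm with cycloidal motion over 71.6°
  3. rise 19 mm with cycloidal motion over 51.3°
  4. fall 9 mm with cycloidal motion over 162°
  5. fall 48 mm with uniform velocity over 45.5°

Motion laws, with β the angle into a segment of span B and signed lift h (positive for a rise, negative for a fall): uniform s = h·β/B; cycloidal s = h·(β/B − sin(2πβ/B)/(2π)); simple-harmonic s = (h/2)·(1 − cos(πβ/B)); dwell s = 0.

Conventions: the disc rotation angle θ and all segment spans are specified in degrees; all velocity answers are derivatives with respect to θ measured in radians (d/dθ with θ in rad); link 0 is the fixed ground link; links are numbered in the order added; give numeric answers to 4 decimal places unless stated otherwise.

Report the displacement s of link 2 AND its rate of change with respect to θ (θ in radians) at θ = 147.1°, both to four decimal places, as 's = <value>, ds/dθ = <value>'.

segment 1 (0° to 29.6°, uniform, h = 19) is passed completely: s = 0.0000 + (19) = 19.0000
segment 2 (29.6° to 101.2°, cycloidal, h = 19) is passed completely: s = 19.0000 + (19) = 38.0000
θ = 147.1° falls in segment 3 (101.2° to 152.5°, cycloidal, h = 19): β = 147.1 − 101.2 = 45.9°, B = 51.3°; Δs = 19·(0.8947 − sin(2π·0.8947)/(2π)) = 18.8573; s = 38.0000 + 18.8573 = 56.8573
velocity in seg [101.2°–152.5°] (cycloidal), θ in radians: β = 45.9° = 0.8011 rad, B = 51.3° = 0.8954 rad; ds/dθ = (h/B)(1 − cos(2πβ/B)) = (19/0.8954)(1 − cos(2π·0.8947)) = 4.474577 mm/rad

s = 56.8573, ds/dθ = 4.4746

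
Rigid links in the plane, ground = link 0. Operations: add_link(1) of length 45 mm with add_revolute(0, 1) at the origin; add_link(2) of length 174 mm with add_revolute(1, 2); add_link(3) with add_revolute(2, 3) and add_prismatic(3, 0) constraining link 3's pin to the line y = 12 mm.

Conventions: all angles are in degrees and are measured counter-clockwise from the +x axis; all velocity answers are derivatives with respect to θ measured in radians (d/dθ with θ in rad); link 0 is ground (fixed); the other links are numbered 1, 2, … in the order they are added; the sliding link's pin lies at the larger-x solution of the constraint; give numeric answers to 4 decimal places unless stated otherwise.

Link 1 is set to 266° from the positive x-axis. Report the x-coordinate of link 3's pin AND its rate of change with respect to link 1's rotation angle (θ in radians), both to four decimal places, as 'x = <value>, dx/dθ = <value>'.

geometry: r = 45 mm, L = 174 mm, e = 12 mm
crank pin P = (r cos θ, r sin θ) = (-3.139041, -44.890382)
h = r sin θ − e = -44.890382 − 12 = -56.890382
x = r cos θ + √(L² − h²) = -3.139041 + 164.436871 = 161.297829
dx/dθ = −r sin θ − h·r cos θ/√(L² − h²) (θ in radians; h = -56.890382) = 43.804365

x = 161.2978, dx/dθ = 43.8044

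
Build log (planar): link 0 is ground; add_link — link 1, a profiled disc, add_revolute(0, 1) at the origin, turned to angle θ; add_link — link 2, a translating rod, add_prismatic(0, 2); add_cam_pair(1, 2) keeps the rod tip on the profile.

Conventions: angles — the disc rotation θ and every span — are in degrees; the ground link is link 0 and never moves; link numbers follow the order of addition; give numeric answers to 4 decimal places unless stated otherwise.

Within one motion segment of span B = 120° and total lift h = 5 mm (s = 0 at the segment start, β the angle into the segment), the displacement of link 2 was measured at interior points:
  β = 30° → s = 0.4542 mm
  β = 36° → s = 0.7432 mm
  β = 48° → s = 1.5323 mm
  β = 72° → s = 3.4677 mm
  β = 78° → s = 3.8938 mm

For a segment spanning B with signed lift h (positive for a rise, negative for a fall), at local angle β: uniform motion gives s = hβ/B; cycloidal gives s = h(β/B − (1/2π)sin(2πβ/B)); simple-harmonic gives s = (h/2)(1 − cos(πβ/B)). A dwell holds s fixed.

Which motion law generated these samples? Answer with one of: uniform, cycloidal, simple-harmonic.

candidates at β/B = r: uniform s = h·r (linear in β); cycloidal s = h·(r − sin(2πr)/(2π)); simple-harmonic s = (h/2)(1 − cos(πr))
β=30°: printed 0.4542 | uniform 1.2500, cycloidal 0.4542, simple-harmonic 0.7322
β=36°: printed 0.7432 | uniform 1.5000, cycloidal 0.7432, simple-harmonic 1.0305
β=48°: printed 1.5323 | uniform 2.0000, cycloidal 1.5323, simple-harmonic 1.7275
β=72°: printed 3.4677 | uniform 3.0000, cycloidal 3.4677, simple-harmonic 3.2725
β=78°: printed 3.8938 | uniform 3.2500, cycloidal 3.8938, simple-harmonic 3.6350
only one law matches every sample → cycloidal

cycloidal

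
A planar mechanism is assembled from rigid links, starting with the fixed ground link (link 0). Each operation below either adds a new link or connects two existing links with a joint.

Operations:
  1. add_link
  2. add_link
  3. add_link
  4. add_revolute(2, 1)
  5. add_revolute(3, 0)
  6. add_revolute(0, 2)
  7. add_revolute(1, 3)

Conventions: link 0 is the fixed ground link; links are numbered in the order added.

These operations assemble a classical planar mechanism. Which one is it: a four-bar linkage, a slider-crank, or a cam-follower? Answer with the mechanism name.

links: 4 (incl. ground); joints: 4 revolute, 0 prismatic, 0 higher (cam) pair, forming one closed loop
4 links in a single 4R loop → four-bar linkage

four-bar linkage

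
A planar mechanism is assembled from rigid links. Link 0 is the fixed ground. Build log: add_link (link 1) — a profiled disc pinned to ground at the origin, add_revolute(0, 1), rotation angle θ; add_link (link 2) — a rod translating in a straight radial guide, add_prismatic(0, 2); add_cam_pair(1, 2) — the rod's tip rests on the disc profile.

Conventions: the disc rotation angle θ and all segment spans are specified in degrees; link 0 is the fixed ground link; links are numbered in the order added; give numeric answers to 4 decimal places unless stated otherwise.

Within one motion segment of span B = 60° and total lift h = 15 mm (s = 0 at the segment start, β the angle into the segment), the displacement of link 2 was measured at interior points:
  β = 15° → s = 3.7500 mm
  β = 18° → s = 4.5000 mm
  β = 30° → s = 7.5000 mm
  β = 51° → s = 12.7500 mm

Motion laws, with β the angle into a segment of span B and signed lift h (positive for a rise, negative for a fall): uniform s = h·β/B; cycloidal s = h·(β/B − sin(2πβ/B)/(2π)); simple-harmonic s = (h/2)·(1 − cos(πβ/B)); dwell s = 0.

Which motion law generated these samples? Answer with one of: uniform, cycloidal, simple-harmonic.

candidates at β/B = r: uniform s = h·r (linear in β); cycloidal s = h·(r − sin(2πr)/(2π)); simple-harmonic s = (h/2)(1 − cos(πr))
β=15°: printed 3.7500 | uniform 3.7500, cycloidal 1.3627, simple-harmonic 2.1967
β=18°: printed 4.5000 | uniform 4.5000, cycloidal 2.2295, simple-harmonic 3.0916
β=30°: printed 7.5000 | uniform 7.5000, cycloidal 7.5000, simple-harmonic 7.5000
β=51°: printed 12.7500 | uniform 12.7500, cycloidal 14.6814, simple-harmonic 14.1825
only one law matches every sample → uniform

uniform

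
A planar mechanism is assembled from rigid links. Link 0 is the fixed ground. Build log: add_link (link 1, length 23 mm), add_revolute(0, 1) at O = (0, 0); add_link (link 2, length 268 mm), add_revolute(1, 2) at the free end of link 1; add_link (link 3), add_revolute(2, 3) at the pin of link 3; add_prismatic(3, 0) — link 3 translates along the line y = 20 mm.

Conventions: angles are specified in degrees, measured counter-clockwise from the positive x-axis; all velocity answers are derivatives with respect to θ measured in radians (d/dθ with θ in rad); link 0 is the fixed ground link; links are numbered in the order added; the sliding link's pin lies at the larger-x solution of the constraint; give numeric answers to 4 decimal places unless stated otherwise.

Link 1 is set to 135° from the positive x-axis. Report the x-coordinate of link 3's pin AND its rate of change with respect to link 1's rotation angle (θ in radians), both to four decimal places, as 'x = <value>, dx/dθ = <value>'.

geometry: r = 23 mm, L = 268 mm, e = 20 mm
crank pin P = (r cos θ, r sin θ) = (-16.263456, 16.263456)
h = r sin θ − e = 16.263456 − 20 = -3.736544
x = r cos θ + √(L² − h²) = -16.263456 + 267.973951 = 251.710495
dx/dθ = −r sin θ − h·r cos θ/√(L² − h²) (θ in radians; h = -3.736544) = -16.490228

x = 251.7105, dx/dθ = -16.4902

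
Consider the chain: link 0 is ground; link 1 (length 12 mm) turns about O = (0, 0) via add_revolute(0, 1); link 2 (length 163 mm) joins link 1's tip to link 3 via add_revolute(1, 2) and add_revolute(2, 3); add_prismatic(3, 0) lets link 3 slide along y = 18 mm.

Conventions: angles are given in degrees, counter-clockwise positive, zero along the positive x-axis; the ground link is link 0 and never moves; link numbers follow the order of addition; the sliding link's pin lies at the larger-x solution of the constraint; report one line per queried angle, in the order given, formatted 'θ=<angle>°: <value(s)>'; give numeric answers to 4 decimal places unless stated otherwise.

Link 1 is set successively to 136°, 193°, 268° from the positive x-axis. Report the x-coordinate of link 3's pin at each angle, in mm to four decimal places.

geometry: r = 12 mm, L = 163 mm, e = 18 mm
θ=136°: crank pin P = (r cos θ, r sin θ) = (-8.632078, 8.335900)
θ=136°: h = r sin θ − e = 8.335900 − 18 = -9.664100
θ=136°: x = r cos θ + √(L² − h²) = -8.632078 + 162.713261 = 154.081183
θ=193°: crank pin P = (r cos θ, r sin θ) = (-11.692441, -2.699413)
θ=193°: h = r sin θ − e = -2.699413 − 18 = -20.699413
θ=193°: x = r cos θ + √(L² − h²) = -11.692441 + 161.680346 = 149.987905
θ=268°: crank pin P = (r cos θ, r sin θ) = (-0.418794, -11.992690)
θ=268°: h = r sin θ − e = -11.992690 − 18 = -29.992690
θ=268°: x = r cos θ + √(L² − h²) = -0.418794 + 160.216849 = 159.798055

θ=136°: 154.0812
θ=193°: 149.9879
θ=268°: 159.7981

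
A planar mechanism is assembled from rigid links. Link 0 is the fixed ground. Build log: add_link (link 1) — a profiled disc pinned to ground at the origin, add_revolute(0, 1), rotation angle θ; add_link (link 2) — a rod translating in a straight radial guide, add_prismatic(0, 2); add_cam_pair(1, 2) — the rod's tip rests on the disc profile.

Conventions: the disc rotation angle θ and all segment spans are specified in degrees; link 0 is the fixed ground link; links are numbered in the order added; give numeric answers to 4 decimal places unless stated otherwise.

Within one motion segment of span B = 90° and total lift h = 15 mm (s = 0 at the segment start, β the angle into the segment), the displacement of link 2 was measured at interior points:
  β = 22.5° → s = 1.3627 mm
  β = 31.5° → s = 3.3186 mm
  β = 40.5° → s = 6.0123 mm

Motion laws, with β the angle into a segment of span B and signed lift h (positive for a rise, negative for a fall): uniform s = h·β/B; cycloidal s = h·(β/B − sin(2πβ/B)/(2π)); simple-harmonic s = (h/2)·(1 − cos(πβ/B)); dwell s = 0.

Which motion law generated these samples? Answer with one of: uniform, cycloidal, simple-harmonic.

candidates at β/B = r: uniform s = h·r (linear in β); cycloidal s = h·(r − sin(2πr)/(2π)); simple-harmonic s = (h/2)(1 − cos(πr))
β=22.5°: printed 1.3627 | uniform 3.7500, cycloidal 1.3627, simple-harmonic 2.1967
β=31.5°: printed 3.3186 | uniform 5.2500, cycloidal 3.3186, simple-harmonic 4.0951
β=40.5°: printed 6.0123 | uniform 6.7500, cycloidal 6.0123, simple-harmonic 6.3267
only one law matches every sample → cycloidal

cycloidal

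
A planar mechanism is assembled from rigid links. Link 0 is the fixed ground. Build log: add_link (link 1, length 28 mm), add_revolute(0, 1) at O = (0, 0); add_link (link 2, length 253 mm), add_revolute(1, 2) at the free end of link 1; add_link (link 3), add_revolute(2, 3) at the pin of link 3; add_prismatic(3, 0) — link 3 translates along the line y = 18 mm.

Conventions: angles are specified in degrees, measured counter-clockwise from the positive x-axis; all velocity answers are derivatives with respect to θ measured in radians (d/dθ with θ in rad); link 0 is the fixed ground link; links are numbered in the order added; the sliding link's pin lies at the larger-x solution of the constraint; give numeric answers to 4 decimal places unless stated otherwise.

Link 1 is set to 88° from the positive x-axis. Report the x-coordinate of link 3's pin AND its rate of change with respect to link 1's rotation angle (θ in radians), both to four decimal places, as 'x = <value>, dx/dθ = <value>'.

geometry: r = 28 mm, L = 253 mm, e = 18 mm
crank pin P = (r cos θ, r sin θ) = (0.977186, 27.982943)
h = r sin θ − e = 27.982943 − 18 = 9.982943
x = r cos θ + √(L² − h²) = 0.977186 + 252.802968 = 253.780154
dx/dθ = −r sin θ − h·r cos θ/√(L² − h²) (θ in radians; h = 9.982943) = -28.021531

x = 253.7802, dx/dθ = -28.0215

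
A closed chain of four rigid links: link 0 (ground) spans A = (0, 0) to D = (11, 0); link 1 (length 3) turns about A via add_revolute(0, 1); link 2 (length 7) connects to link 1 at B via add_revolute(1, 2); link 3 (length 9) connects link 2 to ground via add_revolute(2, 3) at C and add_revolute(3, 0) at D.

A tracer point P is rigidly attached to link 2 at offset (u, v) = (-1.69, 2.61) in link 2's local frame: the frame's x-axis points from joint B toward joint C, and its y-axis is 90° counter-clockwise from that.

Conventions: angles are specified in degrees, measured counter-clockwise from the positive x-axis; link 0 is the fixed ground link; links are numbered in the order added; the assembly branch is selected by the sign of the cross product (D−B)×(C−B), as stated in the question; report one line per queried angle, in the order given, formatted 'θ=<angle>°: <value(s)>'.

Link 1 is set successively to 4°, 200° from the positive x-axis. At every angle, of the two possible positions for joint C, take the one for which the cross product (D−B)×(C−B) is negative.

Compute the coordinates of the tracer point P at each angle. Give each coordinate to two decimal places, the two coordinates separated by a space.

A=(0,0), D=(11.00,0)
θ=4°: B = A + 3.00·(cos4°, sin4°) = (2.9927, 0.2093)
θ=4°: |BD| = 8.0100
θ=4°: circle(B,7.00) ∩ circle(D,9.00): a=2.0075, h=6.7060
θ=4°:   candidates: C₊=(5.1747,6.8605) cross=53.715; C₋=(4.8243,-6.5468) cross=-53.715
θ=4°:   branch - wants cross < 0 → take C=(4.8243,-6.5468) (cross=-53.715)
θ=4°: ex = (C−B)/|BC| = (0.2617,-0.9652); ey = (0.9652,0.2617)
θ=4°: P = B + -1.69·ex + 2.61·ey = (5.0695,2.5233)
θ=200°: B = A + 3.00·(cos200°, sin200°) = (-2.8191, -1.0261)
θ=200°: |BD| = 13.8571
θ=200°: circle(B,7.00) ∩ circle(D,9.00): a=5.7739, h=3.9575
θ=200°:   candidates: C₊=(2.6460,3.3481) cross=54.840; C₋=(3.2320,-4.5452) cross=-54.840
θ=200°:   branch - wants cross < 0 → take C=(3.2320,-4.5452) (cross=-54.840)
θ=200°: ex = (C−B)/|BC| = (0.8644,-0.5027); ey = (0.5027,0.8644)
θ=200°: P = B + -1.69·ex + 2.61·ey = (-2.9679,2.0798)

θ=4°: 5.07 2.52
θ=200°: -2.97 2.08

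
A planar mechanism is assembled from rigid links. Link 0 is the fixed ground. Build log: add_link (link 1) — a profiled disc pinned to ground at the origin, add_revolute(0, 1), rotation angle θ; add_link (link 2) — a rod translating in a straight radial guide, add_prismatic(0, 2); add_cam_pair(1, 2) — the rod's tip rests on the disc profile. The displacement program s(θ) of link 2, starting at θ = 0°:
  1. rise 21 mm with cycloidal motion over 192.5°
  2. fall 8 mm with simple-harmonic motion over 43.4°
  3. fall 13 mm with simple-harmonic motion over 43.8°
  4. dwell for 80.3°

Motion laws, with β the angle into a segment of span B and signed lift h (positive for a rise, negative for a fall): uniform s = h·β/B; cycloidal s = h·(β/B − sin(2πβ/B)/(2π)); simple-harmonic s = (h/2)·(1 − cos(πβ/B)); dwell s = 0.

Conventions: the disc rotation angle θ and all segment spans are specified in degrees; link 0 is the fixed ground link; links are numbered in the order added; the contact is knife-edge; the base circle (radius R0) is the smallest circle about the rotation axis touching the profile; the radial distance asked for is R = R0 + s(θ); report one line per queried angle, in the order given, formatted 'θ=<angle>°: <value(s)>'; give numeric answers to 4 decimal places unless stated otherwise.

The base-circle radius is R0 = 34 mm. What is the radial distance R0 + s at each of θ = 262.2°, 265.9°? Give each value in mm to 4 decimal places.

seg 1 [0°–192.5°] cycloidal, h=21: full span → s += 21 → s = 21.0000
seg 2 [192.5°–235.9°] simple-harmonic, h=-8: full span → s += -8 → s = 13.0000
seg 3 [235.9°–279.7°] simple-harmonic, h=-13: θ=262.2° here. β=26.3, B=43.8. -13/2·(1 − cos(π·0.6005)) = -8.5175 → s = 4.4825
seg 3 [235.9°–279.7°] simple-harmonic, h=-13: θ=265.9° here. β=30, B=43.8. -13/2·(1 − cos(π·0.6849)) = -10.0675 → s = 2.9325
θ=262.2°: R = R0 + s = 34 + 4.4825 = 38.4825
θ=265.9°: R = R0 + s = 34 + 2.9325 = 36.9325

θ=262.2°: 38.4825
θ=265.9°: 36.9325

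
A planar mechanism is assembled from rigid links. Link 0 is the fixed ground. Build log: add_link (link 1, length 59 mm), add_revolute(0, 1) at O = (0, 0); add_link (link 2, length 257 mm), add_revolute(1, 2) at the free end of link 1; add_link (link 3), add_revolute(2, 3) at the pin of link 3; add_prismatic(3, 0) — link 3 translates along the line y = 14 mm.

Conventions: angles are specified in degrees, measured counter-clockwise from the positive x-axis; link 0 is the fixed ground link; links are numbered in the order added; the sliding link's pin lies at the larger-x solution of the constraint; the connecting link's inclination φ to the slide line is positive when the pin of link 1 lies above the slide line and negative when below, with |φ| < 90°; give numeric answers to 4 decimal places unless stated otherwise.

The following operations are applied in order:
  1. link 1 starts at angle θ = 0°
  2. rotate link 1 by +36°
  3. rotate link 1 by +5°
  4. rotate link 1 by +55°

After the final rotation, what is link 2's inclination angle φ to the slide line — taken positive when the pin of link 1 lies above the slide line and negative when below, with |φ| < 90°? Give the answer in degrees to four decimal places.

geometry: r = 59 mm, L = 257 mm, e = 14 mm; θ starts at 0°
rotate link 1 by +36°: θ ← 0° +36° = 36°
rotate link 1 by +5°: θ ← 36° +5° = 41°
rotate link 1 by +55°: θ ← 41° +55° = 96°
h = r sin θ − e = 58.676792 − 14 = 44.676792
sin φ = h / L = 44.676792 / 257 = 0.17383966
φ = arcsin(0.17383966) = 10.011140°

10.0111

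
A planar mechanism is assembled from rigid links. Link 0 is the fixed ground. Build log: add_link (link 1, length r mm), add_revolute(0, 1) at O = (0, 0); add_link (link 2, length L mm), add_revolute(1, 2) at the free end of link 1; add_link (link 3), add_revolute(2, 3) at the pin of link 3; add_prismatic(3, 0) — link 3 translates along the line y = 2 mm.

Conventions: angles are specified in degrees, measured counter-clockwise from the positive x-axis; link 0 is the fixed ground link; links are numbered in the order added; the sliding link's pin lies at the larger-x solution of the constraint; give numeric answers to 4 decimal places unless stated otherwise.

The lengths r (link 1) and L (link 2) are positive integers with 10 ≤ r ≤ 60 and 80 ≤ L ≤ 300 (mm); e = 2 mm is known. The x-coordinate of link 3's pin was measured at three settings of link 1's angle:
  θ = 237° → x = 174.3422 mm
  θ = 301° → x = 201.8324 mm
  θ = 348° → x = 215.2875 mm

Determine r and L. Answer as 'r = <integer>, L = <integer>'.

constraint per measurement: (x − r cos θ)² + (r sin θ − e)² = L²
subtracting the θ₁ and θ₂ equations cancels the r² and L² terms:
r = (x₁² − x₂²) / (2[(x₁cos θ₁ + e sin θ₁) − (x₂cos θ₂ + e sin θ₂)]) = 26.0000 → r = 26
L² = (x₁ − r cos θ₁)² + (r sin θ₁ − e)² = 36100.0100 → L = 190.0000 → L = 190
check at θ₃=348°: x = 215.2875 (printed 215.2875) ✓

r = 26, L = 190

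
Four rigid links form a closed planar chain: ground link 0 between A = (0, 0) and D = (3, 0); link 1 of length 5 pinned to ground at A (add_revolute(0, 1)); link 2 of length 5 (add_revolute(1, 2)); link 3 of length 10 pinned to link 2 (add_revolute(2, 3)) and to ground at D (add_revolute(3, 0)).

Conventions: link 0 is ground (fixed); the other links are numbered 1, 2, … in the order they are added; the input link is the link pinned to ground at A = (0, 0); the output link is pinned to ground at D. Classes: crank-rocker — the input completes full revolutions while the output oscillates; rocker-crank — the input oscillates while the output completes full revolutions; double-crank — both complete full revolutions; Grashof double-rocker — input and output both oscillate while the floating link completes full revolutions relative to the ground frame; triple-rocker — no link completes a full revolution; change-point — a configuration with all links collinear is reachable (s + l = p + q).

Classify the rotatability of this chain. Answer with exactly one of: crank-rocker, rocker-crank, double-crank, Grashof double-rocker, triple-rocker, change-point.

lengths: ground=3, input=5, coupler=5, output=10
sorted: s=3 (shortest), l=10 (longest), p+q=10
s + l = 13 vs p + q = 10
s + l > p + q → non-Grashof → no link fully rotates → triple-rocker

triple-rocker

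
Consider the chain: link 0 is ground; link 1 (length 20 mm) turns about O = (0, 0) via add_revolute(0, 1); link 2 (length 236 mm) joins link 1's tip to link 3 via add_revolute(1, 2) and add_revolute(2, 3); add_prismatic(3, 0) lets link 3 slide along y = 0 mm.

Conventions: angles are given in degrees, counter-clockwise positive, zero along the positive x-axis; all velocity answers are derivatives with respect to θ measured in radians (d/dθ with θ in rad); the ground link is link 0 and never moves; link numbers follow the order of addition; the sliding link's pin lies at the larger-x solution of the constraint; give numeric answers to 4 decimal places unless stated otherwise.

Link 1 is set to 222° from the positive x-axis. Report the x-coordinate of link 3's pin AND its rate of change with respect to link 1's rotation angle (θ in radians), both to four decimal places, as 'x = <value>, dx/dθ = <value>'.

geometry: r = 20 mm, L = 236 mm, e = 0 mm
crank pin P = (r cos θ, r sin θ) = (-14.862897, -13.382612)
h = r sin θ − e = -13.382612 − 0 = -13.382612
x = r cos θ + √(L² − h²) = -14.862897 + 235.620257 = 220.757361
dx/dθ = −r sin θ − h·r cos θ/√(L² − h²) (θ in radians; h = -13.382612) = 12.538439

x = 220.7574, dx/dθ = 12.5384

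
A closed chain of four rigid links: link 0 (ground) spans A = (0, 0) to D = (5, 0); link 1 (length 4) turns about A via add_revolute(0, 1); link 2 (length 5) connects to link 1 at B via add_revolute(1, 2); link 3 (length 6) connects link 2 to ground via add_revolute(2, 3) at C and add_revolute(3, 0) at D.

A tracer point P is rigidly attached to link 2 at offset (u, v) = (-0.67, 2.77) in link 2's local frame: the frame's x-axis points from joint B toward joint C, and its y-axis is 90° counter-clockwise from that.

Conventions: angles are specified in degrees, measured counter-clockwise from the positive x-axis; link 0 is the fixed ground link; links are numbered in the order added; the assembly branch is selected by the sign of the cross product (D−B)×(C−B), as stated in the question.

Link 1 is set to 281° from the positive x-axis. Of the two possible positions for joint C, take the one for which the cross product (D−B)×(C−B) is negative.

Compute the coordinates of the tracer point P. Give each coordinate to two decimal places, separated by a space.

A=(0,0), D=(5.00,0)
B = A + 4.00·(cos281°, sin281°) = (0.7632, -3.9265)
|BD| = 5.7765
circle(B,5.00) ∩ circle(D,6.00): a=1.9361, h=4.6099
  candidates: C₊=(-0.9503,0.7707) cross=26.629; C₋=(5.3168,-5.9916) cross=-26.629
  branch - wants cross < 0 → take C=(5.3168,-5.9916) (cross=-26.629)
ex = (C−B)/|BC| = (0.9107,-0.4130); ey = (0.4130,0.9107)
P = B + -0.67·ex + 2.77·ey = (1.2971,-1.1271)

1.30 -1.13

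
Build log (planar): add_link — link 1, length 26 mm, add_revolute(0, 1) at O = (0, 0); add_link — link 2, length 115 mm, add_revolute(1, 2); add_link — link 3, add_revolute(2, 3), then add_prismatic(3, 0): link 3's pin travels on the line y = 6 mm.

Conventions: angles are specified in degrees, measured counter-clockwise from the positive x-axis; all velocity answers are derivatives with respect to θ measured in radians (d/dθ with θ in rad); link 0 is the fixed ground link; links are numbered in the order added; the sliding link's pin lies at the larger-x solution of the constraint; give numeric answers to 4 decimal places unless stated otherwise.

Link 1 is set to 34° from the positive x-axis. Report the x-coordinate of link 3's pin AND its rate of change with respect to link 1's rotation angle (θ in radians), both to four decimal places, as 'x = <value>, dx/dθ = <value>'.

geometry: r = 26 mm, L = 115 mm, e = 6 mm
crank pin P = (r cos θ, r sin θ) = (21.554977, 14.539015)
h = r sin θ − e = 14.539015 − 6 = 8.539015
x = r cos θ + √(L² − h²) = 21.554977 + 114.682541 = 136.237518
dx/dθ = −r sin θ − h·r cos θ/√(L² − h²) (θ in radians; h = 8.539015) = -16.143953

x = 136.2375, dx/dθ = -16.1440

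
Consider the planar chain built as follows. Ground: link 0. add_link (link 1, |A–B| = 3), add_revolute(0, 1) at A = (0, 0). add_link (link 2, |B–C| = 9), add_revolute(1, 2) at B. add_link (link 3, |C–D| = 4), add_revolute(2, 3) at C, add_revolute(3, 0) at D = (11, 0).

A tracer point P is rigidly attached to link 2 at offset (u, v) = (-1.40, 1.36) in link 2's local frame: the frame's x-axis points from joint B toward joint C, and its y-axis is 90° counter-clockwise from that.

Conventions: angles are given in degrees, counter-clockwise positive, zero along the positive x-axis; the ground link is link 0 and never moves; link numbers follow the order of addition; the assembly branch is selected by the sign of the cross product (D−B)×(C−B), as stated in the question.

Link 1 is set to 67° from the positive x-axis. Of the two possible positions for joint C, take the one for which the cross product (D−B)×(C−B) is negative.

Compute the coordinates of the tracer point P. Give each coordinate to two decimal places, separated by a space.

A=(0,0), D=(11.00,0)
B = A + 3.00·(cos67°, sin67°) = (1.1722, 2.7615)
|BD| = 10.2084
circle(B,9.00) ∩ circle(D,4.00): a=8.2879, h=3.5088
  candidates: C₊=(10.1002,3.8975) cross=35.819; C₋=(8.2019,-2.8584) cross=-35.819
  branch - wants cross < 0 → take C=(8.2019,-2.8584) (cross=-35.819)
ex = (C−B)/|BC| = (0.7811,-0.6244); ey = (0.6244,0.7811)
P = B + -1.40·ex + 1.36·ey = (0.9279,4.6980)

0.93 4.70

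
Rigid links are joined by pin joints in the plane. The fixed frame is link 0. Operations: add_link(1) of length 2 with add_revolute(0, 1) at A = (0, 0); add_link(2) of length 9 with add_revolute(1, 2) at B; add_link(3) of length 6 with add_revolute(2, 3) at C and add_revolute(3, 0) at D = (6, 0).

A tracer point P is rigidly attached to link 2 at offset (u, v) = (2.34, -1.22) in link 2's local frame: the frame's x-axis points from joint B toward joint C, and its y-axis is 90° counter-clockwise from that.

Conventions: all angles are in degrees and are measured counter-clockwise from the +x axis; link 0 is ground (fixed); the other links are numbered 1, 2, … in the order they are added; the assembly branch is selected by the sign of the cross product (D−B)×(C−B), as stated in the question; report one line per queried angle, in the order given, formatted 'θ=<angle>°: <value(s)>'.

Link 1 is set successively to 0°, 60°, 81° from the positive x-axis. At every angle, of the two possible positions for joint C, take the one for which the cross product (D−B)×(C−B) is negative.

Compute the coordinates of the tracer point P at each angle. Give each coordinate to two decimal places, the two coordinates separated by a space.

A=(0,0), D=(6.00,0)
θ=0°: B = A + 2.00·(cos0°, sin0°) = (2.0000, 0.0000)
θ=0°: |BD| = 4.0000
θ=0°: circle(B,9.00) ∩ circle(D,6.00): a=7.6250, h=4.7811
θ=0°:   candidates: C₊=(9.6250,4.7811) cross=19.125; C₋=(9.6250,-4.7811) cross=-19.125
θ=0°:   branch - wants cross < 0 → take C=(9.6250,-4.7811) (cross=-19.125)
θ=0°: ex = (C−B)/|BC| = (0.8472,-0.5312); ey = (0.5312,0.8472)
θ=0°: P = B + 2.34·ex + -1.22·ey = (3.3344,-2.2767)
θ=60°: B = A + 2.00·(cos60°, sin60°) = (1.0000, 1.7321)
θ=60°: |BD| = 5.2915
θ=60°: circle(B,9.00) ∩ circle(D,6.00): a=6.8979, h=5.7810
θ=60°:   candidates: C₊=(9.4101,4.9367) cross=30.590; C₋=(5.6256,-5.9883) cross=-30.590
θ=60°:   branch - wants cross < 0 → take C=(5.6256,-5.9883) (cross=-30.590)
θ=60°: ex = (C−B)/|BC| = (0.5140,-0.8578); ey = (0.8578,0.5140)
θ=60°: P = B + 2.34·ex + -1.22·ey = (1.1561,-0.9023)
θ=81°: B = A + 2.00·(cos81°, sin81°) = (0.3129, 1.9754)
θ=81°: |BD| = 6.0204
θ=81°: circle(B,9.00) ∩ circle(D,6.00): a=6.7475, h=5.9558
θ=81°:   candidates: C₊=(8.6410,5.3875) cross=35.856; C₋=(4.7326,-5.8646) cross=-35.856
θ=81°:   branch - wants cross < 0 → take C=(4.7326,-5.8646) (cross=-35.856)
θ=81°: ex = (C−B)/|BC| = (0.4911,-0.8711); ey = (0.8711,0.4911)
θ=81°: P = B + 2.34·ex + -1.22·ey = (0.3993,-0.6621)

θ=0°: 3.33 -2.28
θ=60°: 1.16 -0.90
θ=81°: 0.40 -0.66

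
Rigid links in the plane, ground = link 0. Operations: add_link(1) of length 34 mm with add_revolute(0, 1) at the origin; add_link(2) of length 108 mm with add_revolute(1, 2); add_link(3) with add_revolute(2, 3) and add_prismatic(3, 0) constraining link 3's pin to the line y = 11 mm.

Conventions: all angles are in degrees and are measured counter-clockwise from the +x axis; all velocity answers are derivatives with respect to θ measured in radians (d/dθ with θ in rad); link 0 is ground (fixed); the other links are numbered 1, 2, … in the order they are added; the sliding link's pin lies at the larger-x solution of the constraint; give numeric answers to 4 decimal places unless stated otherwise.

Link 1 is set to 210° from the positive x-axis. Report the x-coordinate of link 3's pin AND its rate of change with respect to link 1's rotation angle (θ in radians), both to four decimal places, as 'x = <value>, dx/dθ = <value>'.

geometry: r = 34 mm, L = 108 mm, e = 11 mm
crank pin P = (r cos θ, r sin θ) = (-29.444864, -17.000000)
h = r sin θ − e = -17.000000 − 11 = -28.000000
x = r cos θ + √(L² − h²) = -29.444864 + 104.307238 = 74.862375
dx/dθ = −r sin θ − h·r cos θ/√(L² − h²) (θ in radians; h = -28.000000) = 9.095887

x = 74.8624, dx/dθ = 9.0959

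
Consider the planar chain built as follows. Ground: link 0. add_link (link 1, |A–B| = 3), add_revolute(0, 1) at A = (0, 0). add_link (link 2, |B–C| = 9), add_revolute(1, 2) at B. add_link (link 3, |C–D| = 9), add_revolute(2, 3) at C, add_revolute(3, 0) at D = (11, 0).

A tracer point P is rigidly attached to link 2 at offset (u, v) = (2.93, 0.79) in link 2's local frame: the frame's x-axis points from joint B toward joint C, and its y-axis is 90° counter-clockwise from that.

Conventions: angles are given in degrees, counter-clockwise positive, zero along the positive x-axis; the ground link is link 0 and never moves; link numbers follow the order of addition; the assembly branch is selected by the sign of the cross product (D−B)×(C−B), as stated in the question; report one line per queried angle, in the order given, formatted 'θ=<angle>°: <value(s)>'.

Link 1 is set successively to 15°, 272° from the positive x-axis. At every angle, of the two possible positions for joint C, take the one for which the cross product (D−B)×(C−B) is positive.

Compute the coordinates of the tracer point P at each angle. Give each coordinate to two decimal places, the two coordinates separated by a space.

A=(0,0), D=(11.00,0)
θ=15°: B = A + 3.00·(cos15°, sin15°) = (2.8978, 0.7765)
θ=15°: |BD| = 8.1393
θ=15°: circle(B,9.00) ∩ circle(D,9.00): a=4.0697, h=8.0273
θ=15°:   candidates: C₊=(7.7147,8.3789) cross=65.337; C₋=(6.1831,-7.6025) cross=-65.337
θ=15°:   branch + wants cross > 0 → take C=(7.7147,8.3789) (cross=65.337)
θ=15°: ex = (C−B)/|BC| = (0.5352,0.8447); ey = (-0.8447,0.5352)
θ=15°: P = B + 2.93·ex + 0.79·ey = (3.7986,3.6743)
θ=272°: B = A + 3.00·(cos272°, sin272°) = (0.1047, -2.9982)
θ=272°: |BD| = 11.3003
θ=272°: circle(B,9.00) ∩ circle(D,9.00): a=5.6501, h=7.0054
θ=272°:   candidates: C₊=(3.6937,5.2553) cross=79.163; C₋=(7.4110,-8.2534) cross=-79.163
θ=272°:   branch + wants cross > 0 → take C=(3.6937,5.2553) (cross=79.163)
θ=272°: ex = (C−B)/|BC| = (0.3988,0.9170); ey = (-0.9170,0.3988)
θ=272°: P = B + 2.93·ex + 0.79·ey = (0.5486,0.0038)

θ=15°: 3.80 3.67
θ=272°: 0.55 0.00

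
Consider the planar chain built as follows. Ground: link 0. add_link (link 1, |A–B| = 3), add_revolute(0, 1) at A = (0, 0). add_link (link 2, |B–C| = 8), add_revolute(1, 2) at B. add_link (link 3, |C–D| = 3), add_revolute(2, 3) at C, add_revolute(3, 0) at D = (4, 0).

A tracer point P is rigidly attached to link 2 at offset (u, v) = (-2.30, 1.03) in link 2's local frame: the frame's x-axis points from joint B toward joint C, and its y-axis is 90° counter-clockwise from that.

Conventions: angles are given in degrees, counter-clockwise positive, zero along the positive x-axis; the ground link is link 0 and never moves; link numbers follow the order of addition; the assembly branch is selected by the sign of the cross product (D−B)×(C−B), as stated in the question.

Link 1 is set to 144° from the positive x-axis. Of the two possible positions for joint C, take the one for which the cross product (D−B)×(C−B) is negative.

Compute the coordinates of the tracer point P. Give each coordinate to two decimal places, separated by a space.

A=(0,0), D=(4.00,0)
B = A + 3.00·(cos144°, sin144°) = (-2.4271, 1.7634)
|BD| = 6.6646
circle(B,8.00) ∩ circle(D,3.00): a=7.4586, h=2.8930
  candidates: C₊=(5.5312,2.5798) cross=19.281; C₋=(4.0003,-3.0000) cross=-19.281
  branch - wants cross < 0 → take C=(4.0003,-3.0000) (cross=-19.281)
ex = (C−B)/|BC| = (0.8034,-0.5954); ey = (0.5954,0.8034)
P = B + -2.30·ex + 1.03·ey = (-3.6616,3.9603)

-3.66 3.96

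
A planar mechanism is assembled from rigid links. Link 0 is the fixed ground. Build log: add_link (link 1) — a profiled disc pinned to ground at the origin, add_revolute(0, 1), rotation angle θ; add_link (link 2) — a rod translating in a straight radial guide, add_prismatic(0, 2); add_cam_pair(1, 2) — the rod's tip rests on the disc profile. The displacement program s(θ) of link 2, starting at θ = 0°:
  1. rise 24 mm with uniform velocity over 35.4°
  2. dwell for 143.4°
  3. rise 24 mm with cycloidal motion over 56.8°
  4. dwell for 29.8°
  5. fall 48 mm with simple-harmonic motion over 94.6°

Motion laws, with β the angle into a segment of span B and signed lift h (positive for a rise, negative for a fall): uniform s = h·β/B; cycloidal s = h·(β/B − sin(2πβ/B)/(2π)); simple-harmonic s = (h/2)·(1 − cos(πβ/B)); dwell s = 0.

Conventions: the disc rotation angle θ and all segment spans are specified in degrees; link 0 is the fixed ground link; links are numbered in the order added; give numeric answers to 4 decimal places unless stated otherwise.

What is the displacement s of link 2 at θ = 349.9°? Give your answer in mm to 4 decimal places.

seg 1 [0°–35.4°] uniform, h=24: full span → s += 24 → s = 24.0000
seg 2 [35.4°–178.8°] dwell: s stays 24.0000
seg 3 [178.8°–235.6°] cycloidal, h=24: full span → s += 24 → s = 48.0000
seg 4 [235.6°–265.4°] dwell: s stays 48.0000
seg 5 [265.4°–360°] simple-harmonic, h=-48: θ=349.9° here. β=84.5, B=94.6. -48/2·(1 − cos(π·0.8932)) = -46.6626 → s = 1.3374

1.3374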